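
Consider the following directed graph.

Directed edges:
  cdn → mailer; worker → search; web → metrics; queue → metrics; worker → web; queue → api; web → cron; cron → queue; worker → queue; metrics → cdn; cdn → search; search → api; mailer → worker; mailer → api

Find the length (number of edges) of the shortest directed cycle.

5

For each vertex v, BFS finds the shortest path from v back to v.
The shortest such closed walk is worker → queue → metrics → cdn → mailer → worker, length 5.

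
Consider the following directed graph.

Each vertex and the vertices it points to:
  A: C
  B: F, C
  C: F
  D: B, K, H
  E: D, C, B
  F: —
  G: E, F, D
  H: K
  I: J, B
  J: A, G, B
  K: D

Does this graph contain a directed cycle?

DFS with white/gray/black marking, starting from I:
I gray
  J gray
    A gray
      C gray
        F gray
        F black
      C black
    A black
    G gray
      E gray
        D gray
          B gray
            B→F: F black — skip
            B→C: C black — skip
          B black
          K gray
            K→D: D is gray → back edge
Back edge found, so a cycle exists: D → K → D.

Yes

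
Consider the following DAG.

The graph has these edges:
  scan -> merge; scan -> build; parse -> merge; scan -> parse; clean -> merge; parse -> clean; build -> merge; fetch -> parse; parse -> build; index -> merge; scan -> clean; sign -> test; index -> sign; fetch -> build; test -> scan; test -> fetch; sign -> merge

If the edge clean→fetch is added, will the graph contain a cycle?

Adding clean→fetch creates a cycle iff fetch can already reach clean.
Path from fetch: fetch → parse → clean.
So fetch → … → clean → fetch is a cycle.

Yes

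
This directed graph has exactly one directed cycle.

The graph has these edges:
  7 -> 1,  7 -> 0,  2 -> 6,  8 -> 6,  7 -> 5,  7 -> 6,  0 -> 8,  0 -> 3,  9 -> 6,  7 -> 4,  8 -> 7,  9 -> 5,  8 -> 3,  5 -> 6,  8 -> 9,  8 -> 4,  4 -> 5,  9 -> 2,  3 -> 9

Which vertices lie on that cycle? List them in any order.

DFS with gray/black marking from 0:
0 gray
  8 gray
    6 gray
    6 black
    4 gray
      5 gray
        5→6: 6 black — skip
      5 black
    4 black
    9 gray
      9→5: 5 black — skip
      2 gray
        2→6: 6 black — skip
      2 black
      9→6: 6 black — skip
    9 black
    7 gray
      7→4: 4 black — skip
      7→5: 5 black — skip
      7→0: 0 is gray → back edge
Back edge closes the cycle 0 → 8 → 7 → 0; its vertices are {0, 7, 8}.

0, 7, 8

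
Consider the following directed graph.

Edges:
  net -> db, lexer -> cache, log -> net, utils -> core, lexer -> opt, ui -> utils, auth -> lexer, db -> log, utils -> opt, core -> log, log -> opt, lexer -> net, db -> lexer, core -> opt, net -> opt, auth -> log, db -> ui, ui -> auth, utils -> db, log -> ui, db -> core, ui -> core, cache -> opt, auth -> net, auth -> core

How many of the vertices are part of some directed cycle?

8

A vertex is on a directed cycle iff it belongs to a strongly connected component of size ≥ 2 (or has a self-loop).
The vertices on cycles are {db, ui, log, net, auth, core, lexer, utils} — 8 in total.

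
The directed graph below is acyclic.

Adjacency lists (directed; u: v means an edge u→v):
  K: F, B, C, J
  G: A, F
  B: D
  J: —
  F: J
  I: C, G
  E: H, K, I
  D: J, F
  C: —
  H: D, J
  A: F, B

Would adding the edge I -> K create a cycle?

No

Adding I→K creates a cycle iff K can already reach I.
Explore from K: no path reaches I. The graph stays acyclic.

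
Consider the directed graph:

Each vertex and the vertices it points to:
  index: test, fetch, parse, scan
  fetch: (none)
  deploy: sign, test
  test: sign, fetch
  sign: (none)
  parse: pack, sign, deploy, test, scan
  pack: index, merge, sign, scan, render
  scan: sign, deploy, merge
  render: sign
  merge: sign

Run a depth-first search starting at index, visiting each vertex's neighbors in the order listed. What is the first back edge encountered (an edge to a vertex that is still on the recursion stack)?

DFS from index (visiting each vertex's neighbors in the order listed); mark gray on enter, black on exit:
index gray
  test gray
    sign gray
    sign black
    fetch gray
    fetch black
  test black
  index→fetch: fetch black — skip
  parse gray
    pack gray
      pack→index: index is gray → back edge
First back edge: pack → index.

pack->index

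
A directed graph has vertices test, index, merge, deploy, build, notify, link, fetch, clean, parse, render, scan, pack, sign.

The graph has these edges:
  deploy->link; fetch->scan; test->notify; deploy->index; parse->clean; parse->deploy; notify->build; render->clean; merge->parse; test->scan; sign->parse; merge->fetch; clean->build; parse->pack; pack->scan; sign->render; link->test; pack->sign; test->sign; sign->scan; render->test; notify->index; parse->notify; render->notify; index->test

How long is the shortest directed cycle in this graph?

3

For each vertex v, BFS finds the shortest path from v back to v.
The shortest such closed walk is parse → pack → sign → parse, length 3.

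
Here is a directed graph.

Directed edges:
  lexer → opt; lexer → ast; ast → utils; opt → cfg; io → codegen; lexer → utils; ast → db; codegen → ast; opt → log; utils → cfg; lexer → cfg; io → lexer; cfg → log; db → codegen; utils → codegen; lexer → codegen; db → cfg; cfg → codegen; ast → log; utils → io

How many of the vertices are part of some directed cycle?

8

A vertex is on a directed cycle iff it belongs to a strongly connected component of size ≥ 2 (or has a self-loop).
The vertices on cycles are {db, io, ast, cfg, opt, lexer, utils, codegen} — 8 in total.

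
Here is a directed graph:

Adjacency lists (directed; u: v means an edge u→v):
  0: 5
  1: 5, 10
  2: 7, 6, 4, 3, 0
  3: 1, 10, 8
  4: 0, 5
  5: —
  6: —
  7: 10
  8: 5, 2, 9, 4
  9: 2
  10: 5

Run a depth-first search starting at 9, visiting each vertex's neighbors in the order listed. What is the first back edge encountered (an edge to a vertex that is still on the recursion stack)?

8→2

DFS from 9 (visiting each vertex's neighbors in the order listed); mark gray on enter, black on exit:
9 gray
  2 gray
    7 gray
      10 gray
        5 gray
        5 black
      10 black
    7 black
    6 gray
    6 black
    4 gray
      0 gray
        0→5: 5 black — skip
      0 black
      4→5: 5 black — skip
    4 black
    3 gray
      1 gray
        1→5: 5 black — skip
        1→10: 10 black — skip
      1 black
      3→10: 10 black — skip
      8 gray
        8→5: 5 black — skip
        8→2: 2 is gray → back edge
First back edge: 8 → 2.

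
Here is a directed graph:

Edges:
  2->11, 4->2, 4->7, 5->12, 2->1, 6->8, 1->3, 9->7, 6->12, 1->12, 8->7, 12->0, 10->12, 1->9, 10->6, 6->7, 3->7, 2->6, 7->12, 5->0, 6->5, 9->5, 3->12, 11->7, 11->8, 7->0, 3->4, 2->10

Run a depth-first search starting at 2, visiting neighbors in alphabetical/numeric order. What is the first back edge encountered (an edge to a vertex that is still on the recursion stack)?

DFS from 2 (visiting neighbors in alphabetical/numeric order); mark gray on enter, black on exit:
2 gray
  1 gray
    3 gray
      4 gray
        4→2: 2 is gray → back edge
First back edge: 4 → 2.

4→2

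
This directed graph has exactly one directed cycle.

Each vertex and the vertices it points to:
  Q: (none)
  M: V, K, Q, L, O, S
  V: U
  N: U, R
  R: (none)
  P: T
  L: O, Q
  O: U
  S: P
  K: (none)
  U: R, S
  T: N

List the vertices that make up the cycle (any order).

DFS with gray/black marking from U:
U gray
  R gray
  R black
  S gray
    P gray
      T gray
        N gray
          N→U: U is gray → back edge
Back edge closes the cycle U → S → P → T → N → U; its vertices are {N, P, S, T, U}.

N, P, S, T, U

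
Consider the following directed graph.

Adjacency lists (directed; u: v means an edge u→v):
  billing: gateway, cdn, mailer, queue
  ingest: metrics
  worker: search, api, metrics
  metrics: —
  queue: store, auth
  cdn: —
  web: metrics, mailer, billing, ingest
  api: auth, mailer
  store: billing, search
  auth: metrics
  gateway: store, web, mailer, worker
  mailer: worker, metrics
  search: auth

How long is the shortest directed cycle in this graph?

3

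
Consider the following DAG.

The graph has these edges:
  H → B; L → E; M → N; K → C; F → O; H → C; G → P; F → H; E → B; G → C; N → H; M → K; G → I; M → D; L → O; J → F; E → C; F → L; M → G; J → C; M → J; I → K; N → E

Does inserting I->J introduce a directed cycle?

Adding I→J creates a cycle iff J can already reach I.
Explore from J: no path reaches I. The graph stays acyclic.

No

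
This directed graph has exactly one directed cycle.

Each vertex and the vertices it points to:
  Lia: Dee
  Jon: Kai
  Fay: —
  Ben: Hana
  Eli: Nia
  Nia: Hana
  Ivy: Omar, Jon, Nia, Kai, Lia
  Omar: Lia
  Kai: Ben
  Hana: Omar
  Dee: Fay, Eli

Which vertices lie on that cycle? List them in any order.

DFS with gray/black marking from Omar:
Omar gray
  Lia gray
    Dee gray
      Fay gray
      Fay black
      Eli gray
        Nia gray
          Hana gray
            Hana→Omar: Omar is gray → back edge
Back edge closes the cycle Omar → Lia → Dee → Eli → Nia → Hana → Omar; its vertices are {Dee, Eli, Lia, Nia, Hana, Omar}.

Dee, Eli, Lia, Nia, Hana, Omar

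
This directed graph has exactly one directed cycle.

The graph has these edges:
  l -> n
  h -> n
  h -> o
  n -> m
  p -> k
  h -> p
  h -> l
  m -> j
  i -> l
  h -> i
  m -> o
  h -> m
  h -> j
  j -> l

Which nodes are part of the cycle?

j, l, m, n

DFS with gray/black marking from n:
n gray
  m gray
    o gray
    o black
    j gray
      l gray
        l→n: n is gray → back edge
Back edge closes the cycle n → m → j → l → n; its vertices are {j, l, m, n}.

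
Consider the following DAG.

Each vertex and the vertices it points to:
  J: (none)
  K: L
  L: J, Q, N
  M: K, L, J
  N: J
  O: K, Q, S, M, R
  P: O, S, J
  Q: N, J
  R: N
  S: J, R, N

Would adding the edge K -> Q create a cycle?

No

Adding K→Q creates a cycle iff Q can already reach K.
Explore from Q: no path reaches K. The graph stays acyclic.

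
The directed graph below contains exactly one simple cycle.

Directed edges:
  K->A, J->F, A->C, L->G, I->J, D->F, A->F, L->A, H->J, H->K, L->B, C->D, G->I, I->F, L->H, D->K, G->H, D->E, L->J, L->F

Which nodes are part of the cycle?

DFS with gray/black marking from A:
A gray
  F gray
  F black
  C gray
    D gray
      E gray
      E black
      D→F: F black — skip
      K gray
        K→A: A is gray → back edge
Back edge closes the cycle A → C → D → K → A; its vertices are {A, C, D, K}.

A, C, D, K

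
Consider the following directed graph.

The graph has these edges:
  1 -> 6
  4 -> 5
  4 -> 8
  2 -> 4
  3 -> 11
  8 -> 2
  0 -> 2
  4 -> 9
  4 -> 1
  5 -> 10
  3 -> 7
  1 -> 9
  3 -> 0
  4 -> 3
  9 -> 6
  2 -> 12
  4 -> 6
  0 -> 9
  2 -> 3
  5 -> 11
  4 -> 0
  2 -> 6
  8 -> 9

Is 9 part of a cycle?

9 lies on a cycle iff there is a path from 9 back to itself.
Exploring from 9, it never reaches itself; equivalently, its strongly connected component is a singleton.

No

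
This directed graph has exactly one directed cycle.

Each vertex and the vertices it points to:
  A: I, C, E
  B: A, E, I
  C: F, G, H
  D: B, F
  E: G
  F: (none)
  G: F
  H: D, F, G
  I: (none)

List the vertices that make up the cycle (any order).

A, B, C, D, H

DFS with gray/black marking from B:
B gray
  A gray
    I gray
    I black
    C gray
      F gray
      F black
      G gray
        G→F: F black — skip
      G black
      H gray
        D gray
          D→B: B is gray → back edge
Back edge closes the cycle B → A → C → H → D → B; its vertices are {A, B, C, D, H}.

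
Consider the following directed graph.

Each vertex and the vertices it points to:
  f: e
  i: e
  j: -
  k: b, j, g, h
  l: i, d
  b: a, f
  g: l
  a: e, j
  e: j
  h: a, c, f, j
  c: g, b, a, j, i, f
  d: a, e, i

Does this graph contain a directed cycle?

DFS with white/gray/black marking, starting from g:
g gray
  l gray
    i gray
      e gray
        j gray
        j black
      e black
    i black
    d gray
      a gray
        a→e: e black — skip
        a→j: j black — skip
      a black
      d→e: e black — skip
      d→i: i black — skip
    d black
  l black
g black
f gray
  f→e: e black — skip
f black
k gray
  b gray
    b→a: a black — skip
    b→f: f black — skip
  b black
  k→j: j black — skip
  k→g: g black — skip
  h gray
    h→a: a black — skip
    c gray
      c→g: g black — skip
      c→b: b black — skip
      c→a: a black — skip
      c→j: j black — skip
      c→i: i black — skip
      c→f: f black — skip
    c black
    h→f: f black — skip
    h→j: j black — skip
  h black
k black
Every edge goes to a white or black vertex — no back edge, so the graph is acyclic.

No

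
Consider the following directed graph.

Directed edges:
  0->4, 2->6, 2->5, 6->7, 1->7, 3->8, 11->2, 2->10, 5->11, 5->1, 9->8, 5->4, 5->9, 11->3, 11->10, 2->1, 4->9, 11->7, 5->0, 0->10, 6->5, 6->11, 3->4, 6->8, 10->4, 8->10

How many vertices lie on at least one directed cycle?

A vertex is on a directed cycle iff it belongs to a strongly connected component of size ≥ 2 (or has a self-loop).
The vertices on cycles are {2, 4, 5, 6, 8, 9, 10, 11} — 8 in total.

8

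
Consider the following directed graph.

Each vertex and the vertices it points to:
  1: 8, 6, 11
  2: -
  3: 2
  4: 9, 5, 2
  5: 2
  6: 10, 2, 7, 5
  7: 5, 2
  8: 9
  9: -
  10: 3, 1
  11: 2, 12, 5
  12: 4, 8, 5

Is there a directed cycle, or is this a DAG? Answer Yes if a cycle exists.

DFS with white/gray/black marking, starting from 2:
2 gray
2 black
1 gray
  8 gray
    9 gray
    9 black
  8 black
  6 gray
    10 gray
      3 gray
        3→2: 2 black — skip
      3 black
      10→1: 1 is gray → back edge
Back edge found, so a cycle exists: 1 → 6 → 10 → 1.

Yes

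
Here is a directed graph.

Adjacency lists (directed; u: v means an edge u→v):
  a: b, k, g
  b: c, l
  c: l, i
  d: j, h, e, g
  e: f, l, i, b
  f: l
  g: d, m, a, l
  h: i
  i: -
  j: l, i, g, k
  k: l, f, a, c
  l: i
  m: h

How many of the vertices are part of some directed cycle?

5

A vertex is on a directed cycle iff it belongs to a strongly connected component of size ≥ 2 (or has a self-loop).
The vertices on cycles are {a, d, g, j, k} — 5 in total.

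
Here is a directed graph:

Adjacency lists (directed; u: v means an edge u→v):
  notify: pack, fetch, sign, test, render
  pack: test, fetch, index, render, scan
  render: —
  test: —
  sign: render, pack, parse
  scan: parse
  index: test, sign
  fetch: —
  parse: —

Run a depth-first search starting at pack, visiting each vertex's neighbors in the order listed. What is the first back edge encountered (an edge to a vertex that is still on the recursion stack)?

sign→pack

DFS from pack (visiting each vertex's neighbors in the order listed); mark gray on enter, black on exit:
pack gray
  test gray
  test black
  fetch gray
  fetch black
  index gray
    index→test: test black — skip
    sign gray
      render gray
      render black
      sign→pack: pack is gray → back edge
First back edge: sign → pack.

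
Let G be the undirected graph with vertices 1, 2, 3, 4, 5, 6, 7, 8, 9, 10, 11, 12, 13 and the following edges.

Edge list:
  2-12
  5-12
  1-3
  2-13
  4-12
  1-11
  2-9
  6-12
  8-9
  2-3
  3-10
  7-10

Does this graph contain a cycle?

No

DFS, tracking each vertex's parent; an edge to a visited non-parent vertex closes a cycle.
Start from 6:
visit 6 (parent –)
  visit 12 (parent 6)
    visit 4 (parent 12)
      4–12: parent, skip
    visit 2 (parent 12)
      visit 3 (parent 2)
        visit 1 (parent 3)
          1–3: parent, skip
          visit 11 (parent 1)
            11–1: parent, skip
        3–2: parent, skip
        visit 10 (parent 3)
          visit 7 (parent 10)
            7–10: parent, skip
          10–3: parent, skip
      2–12: parent, skip
      visit 9 (parent 2)
        visit 8 (parent 9)
          8–9: parent, skip
        9–2: parent, skip
      visit 13 (parent 2)
        13–2: parent, skip
    visit 5 (parent 12)
      5–12: parent, skip
    12–6: parent, skip
No non-parent visited neighbor found — the graph is a forest.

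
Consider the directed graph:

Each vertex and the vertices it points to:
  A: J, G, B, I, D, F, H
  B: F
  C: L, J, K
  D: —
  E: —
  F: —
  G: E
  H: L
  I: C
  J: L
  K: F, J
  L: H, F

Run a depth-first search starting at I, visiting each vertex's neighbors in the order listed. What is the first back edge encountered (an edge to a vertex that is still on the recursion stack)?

H→L

DFS from I (visiting each vertex's neighbors in the order listed); mark gray on enter, black on exit:
I gray
  C gray
    L gray
      H gray
        H→L: L is gray → back edge
First back edge: H → L.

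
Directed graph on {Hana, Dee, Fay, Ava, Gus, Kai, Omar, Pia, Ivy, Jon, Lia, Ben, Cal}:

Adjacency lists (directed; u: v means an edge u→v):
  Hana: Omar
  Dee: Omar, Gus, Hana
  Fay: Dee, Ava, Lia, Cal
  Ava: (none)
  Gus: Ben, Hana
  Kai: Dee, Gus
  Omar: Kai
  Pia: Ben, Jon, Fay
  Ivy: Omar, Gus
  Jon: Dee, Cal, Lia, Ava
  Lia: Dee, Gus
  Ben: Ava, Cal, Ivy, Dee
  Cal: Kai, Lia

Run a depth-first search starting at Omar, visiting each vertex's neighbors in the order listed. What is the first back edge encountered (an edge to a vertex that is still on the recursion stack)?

Dee→Omar

DFS from Omar (visiting each vertex's neighbors in the order listed); mark gray on enter, black on exit:
Omar gray
  Kai gray
    Dee gray
      Dee→Omar: Omar is gray → back edge
First back edge: Dee → Omar.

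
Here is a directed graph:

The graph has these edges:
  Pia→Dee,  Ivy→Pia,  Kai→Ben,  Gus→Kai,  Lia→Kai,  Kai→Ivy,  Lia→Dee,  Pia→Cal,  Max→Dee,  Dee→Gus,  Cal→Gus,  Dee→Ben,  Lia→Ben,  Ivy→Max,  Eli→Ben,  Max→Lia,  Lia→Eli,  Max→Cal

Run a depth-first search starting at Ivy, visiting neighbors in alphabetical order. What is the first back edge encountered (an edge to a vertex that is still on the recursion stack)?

Kai→Ivy

DFS from Ivy (visiting neighbors in alphabetical order); mark gray on enter, black on exit:
Ivy gray
  Max gray
    Cal gray
      Gus gray
        Kai gray
          Ben gray
          Ben black
          Kai→Ivy: Ivy is gray → back edge
First back edge: Kai → Ivy.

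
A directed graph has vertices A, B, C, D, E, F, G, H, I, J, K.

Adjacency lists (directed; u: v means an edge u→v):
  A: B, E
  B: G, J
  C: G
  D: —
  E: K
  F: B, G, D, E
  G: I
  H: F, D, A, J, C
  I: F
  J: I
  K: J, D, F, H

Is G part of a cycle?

Yes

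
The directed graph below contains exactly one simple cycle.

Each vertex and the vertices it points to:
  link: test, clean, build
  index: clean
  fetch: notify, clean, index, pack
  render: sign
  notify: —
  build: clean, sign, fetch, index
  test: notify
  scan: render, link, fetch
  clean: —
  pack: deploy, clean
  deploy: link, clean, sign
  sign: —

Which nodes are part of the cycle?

DFS with gray/black marking from link:
link gray
  test gray
    notify gray
    notify black
  test black
  clean gray
  clean black
  build gray
    build→clean: clean black — skip
    sign gray
    sign black
    fetch gray
      fetch→notify: notify black — skip
      fetch→clean: clean black — skip
      index gray
        index→clean: clean black — skip
      index black
      pack gray
        deploy gray
          deploy→link: link is gray → back edge
Back edge closes the cycle link → build → fetch → pack → deploy → link; its vertices are {link, pack, build, fetch, deploy}.

link, pack, build, fetch, deploy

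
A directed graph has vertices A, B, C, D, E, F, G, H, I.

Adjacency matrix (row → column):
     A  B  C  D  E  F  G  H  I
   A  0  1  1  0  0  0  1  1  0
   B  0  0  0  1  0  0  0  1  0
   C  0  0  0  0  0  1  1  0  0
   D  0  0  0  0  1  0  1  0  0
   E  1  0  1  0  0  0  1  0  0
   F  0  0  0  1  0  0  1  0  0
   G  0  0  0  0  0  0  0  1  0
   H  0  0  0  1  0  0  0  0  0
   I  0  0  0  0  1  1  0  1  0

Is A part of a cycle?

Yes

A is on a cycle iff A can reach itself via ≥1 edge.
A → B → D → E → A — yes.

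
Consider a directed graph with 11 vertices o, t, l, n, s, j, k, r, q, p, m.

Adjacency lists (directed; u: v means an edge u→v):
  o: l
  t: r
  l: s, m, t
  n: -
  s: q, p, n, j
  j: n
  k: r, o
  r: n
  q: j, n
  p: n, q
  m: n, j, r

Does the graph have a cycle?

No

DFS with white/gray/black marking, starting from q:
q gray
  j gray
    n gray
    n black
  j black
  q→n: n black — skip
q black
o gray
  l gray
    s gray
      s→q: q black — skip
      p gray
        p→n: n black — skip
        p→q: q black — skip
      p black
      s→n: n black — skip
      s→j: j black — skip
    s black
    m gray
      m→n: n black — skip
      m→j: j black — skip
      r gray
        r→n: n black — skip
      r black
    m black
    t gray
      t→r: r black — skip
    t black
  l black
o black
k gray
  k→r: r black — skip
  k→o: o black — skip
k black
Every edge goes to a white or black vertex — no back edge, so the graph is acyclic.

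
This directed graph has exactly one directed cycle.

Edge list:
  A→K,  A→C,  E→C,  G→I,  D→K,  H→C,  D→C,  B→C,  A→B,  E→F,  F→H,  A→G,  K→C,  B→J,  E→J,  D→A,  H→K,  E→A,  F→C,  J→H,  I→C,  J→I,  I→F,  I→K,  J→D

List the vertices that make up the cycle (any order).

A, B, D, J

DFS with gray/black marking from A:
A gray
  B gray
    C gray
    C black
    J gray
      D gray
        D→C: C black — skip
        K gray
          K→C: C black — skip
        K black
        D→A: A is gray → back edge
Back edge closes the cycle A → B → J → D → A; its vertices are {A, B, D, J}.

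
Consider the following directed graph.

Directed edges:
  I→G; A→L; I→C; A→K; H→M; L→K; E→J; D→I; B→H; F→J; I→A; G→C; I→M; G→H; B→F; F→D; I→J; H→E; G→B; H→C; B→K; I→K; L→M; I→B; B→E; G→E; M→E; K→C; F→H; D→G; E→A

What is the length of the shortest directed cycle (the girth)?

For each vertex v, BFS finds the shortest path from v back to v.
The shortest such closed walk is F → D → I → B → F, length 4.

4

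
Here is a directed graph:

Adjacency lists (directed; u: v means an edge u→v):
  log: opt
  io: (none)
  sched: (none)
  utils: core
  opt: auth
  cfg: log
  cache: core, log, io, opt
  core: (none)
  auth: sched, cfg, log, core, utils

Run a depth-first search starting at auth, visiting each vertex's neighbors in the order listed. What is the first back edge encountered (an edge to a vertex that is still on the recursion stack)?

opt->auth

DFS from auth (visiting each vertex's neighbors in the order listed); mark gray on enter, black on exit:
auth gray
  sched gray
  sched black
  cfg gray
    log gray
      opt gray
        opt→auth: auth is gray → back edge
First back edge: opt → auth.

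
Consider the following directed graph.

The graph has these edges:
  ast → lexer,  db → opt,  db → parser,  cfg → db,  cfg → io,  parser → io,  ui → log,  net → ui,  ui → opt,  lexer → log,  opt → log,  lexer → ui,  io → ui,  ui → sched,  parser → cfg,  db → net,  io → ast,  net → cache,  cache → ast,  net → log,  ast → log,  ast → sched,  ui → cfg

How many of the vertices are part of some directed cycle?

9

A vertex is on a directed cycle iff it belongs to a strongly connected component of size ≥ 2 (or has a self-loop).
The vertices on cycles are {db, io, ui, ast, cfg, net, cache, lexer, parser} — 9 in total.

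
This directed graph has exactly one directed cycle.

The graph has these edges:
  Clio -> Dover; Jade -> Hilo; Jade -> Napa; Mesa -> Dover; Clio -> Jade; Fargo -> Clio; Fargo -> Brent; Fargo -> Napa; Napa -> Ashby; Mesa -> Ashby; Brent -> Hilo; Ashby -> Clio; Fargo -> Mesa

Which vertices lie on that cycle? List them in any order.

DFS with gray/black marking from Clio:
Clio gray
  Jade gray
    Hilo gray
    Hilo black
    Napa gray
      Ashby gray
        Ashby→Clio: Clio is gray → back edge
Back edge closes the cycle Clio → Jade → Napa → Ashby → Clio; its vertices are {Clio, Jade, Napa, Ashby}.

Clio, Jade, Napa, Ashby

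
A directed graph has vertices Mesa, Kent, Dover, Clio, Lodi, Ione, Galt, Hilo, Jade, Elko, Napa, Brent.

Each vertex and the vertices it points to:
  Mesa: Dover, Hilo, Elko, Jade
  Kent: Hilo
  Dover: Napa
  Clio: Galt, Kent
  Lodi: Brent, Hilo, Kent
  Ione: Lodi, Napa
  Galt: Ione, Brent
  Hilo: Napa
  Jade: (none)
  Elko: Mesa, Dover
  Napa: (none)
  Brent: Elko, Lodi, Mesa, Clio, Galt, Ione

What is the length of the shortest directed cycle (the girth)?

2

For each vertex v, BFS finds the shortest path from v back to v.
The shortest such closed walk is Galt → Brent → Galt, length 2.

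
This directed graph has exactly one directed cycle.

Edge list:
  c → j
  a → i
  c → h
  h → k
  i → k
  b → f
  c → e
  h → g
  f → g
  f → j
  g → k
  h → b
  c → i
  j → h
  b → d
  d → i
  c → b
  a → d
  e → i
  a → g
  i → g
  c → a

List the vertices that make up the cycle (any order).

b, f, h, j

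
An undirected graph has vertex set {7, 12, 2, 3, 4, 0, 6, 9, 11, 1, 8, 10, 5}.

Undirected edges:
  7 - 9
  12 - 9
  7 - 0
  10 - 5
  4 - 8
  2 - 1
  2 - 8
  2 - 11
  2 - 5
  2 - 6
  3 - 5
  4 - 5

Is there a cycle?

DFS, tracking each vertex's parent; an edge to a visited non-parent vertex closes a cycle.
Start from 6:
visit 6 (parent –)
  visit 2 (parent 6)
    visit 8 (parent 2)
      visit 4 (parent 8)
        4–8: parent, skip
        visit 5 (parent 4)
          visit 3 (parent 5)
            3–5: parent, skip
          5–4: parent, skip
          5–2: 2 visited and ≠ parent → cycle
Cycle: 2 – 8 – 4 – 5 – 2.

Yes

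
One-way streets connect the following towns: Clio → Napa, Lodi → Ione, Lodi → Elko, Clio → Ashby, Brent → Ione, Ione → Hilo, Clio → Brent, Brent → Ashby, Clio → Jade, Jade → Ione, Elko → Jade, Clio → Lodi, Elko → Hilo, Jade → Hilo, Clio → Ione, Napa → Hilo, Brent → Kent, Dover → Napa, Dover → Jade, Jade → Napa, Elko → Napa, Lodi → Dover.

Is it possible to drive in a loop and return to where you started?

No

DFS with white/gray/black marking, starting from Elko:
Elko gray
  Hilo gray
  Hilo black
  Jade gray
    Jade→Hilo: Hilo black — skip
    Ione gray
      Ione→Hilo: Hilo black — skip
    Ione black
    Napa gray
      Napa→Hilo: Hilo black — skip
    Napa black
  Jade black
  Elko→Napa: Napa black — skip
Elko black
Kent gray
Kent black
Dover gray
  Dover→Napa: Napa black — skip
  Dover→Jade: Jade black — skip
Dover black
Brent gray
  Brent→Ione: Ione black — skip
  Brent→Kent: Kent black — skip
  Ashby gray
  Ashby black
Brent black
Clio gray
  Clio→Napa: Napa black — skip
  Clio→Jade: Jade black — skip
  Clio→Ione: Ione black — skip
  Clio→Brent: Brent black — skip
  Clio→Ashby: Ashby black — skip
  Lodi gray
    Lodi→Dover: Dover black — skip
    Lodi→Ione: Ione black — skip
    Lodi→Elko: Elko black — skip
  Lodi black
Clio black
Every edge goes to a white or black vertex — no back edge, so the graph is acyclic.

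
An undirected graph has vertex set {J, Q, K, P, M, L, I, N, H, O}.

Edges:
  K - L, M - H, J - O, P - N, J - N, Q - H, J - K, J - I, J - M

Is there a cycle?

DFS, tracking each vertex's parent; an edge to a visited non-parent vertex closes a cycle.
Start from H:
visit H (parent –)
  visit Q (parent H)
    Q–H: parent, skip
  visit M (parent H)
    M–H: parent, skip
    visit J (parent M)
      visit N (parent J)
        N–J: parent, skip
        visit P (parent N)
          P–N: parent, skip
      visit K (parent J)
        visit L (parent K)
          L–K: parent, skip
        K–J: parent, skip
      J–M: parent, skip
      visit O (parent J)
        O–J: parent, skip
      visit I (parent J)
        I–J: parent, skip
No non-parent visited neighbor found — the graph is a forest.

No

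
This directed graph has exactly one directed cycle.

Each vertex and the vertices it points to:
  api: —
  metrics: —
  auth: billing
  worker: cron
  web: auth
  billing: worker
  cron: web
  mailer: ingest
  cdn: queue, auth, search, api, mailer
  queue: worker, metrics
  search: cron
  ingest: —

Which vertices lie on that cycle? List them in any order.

DFS with gray/black marking from auth:
auth gray
  billing gray
    worker gray
      cron gray
        web gray
          web→auth: auth is gray → back edge
Back edge closes the cycle auth → billing → worker → cron → web → auth; its vertices are {web, auth, cron, worker, billing}.

web, auth, cron, worker, billing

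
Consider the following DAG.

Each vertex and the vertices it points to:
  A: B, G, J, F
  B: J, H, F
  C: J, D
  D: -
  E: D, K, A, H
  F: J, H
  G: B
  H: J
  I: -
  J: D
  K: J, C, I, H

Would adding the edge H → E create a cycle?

Adding H→E creates a cycle iff E can already reach H.
Path from E: E → H.
So E → … → H → E is a cycle.

Yes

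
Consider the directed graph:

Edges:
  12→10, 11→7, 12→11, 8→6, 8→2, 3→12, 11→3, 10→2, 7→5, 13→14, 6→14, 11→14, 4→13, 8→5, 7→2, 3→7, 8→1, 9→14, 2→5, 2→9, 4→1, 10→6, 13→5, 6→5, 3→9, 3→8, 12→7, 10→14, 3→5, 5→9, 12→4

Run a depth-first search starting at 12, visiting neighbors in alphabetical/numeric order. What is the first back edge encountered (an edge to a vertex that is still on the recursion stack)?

DFS from 12 (visiting neighbors in alphabetical/numeric order); mark gray on enter, black on exit:
12 gray
  4 gray
    1 gray
    1 black
    13 gray
      5 gray
        9 gray
          14 gray
          14 black
        9 black
      5 black
      13→14: 14 black — skip
    13 black
  4 black
  7 gray
    2 gray
      2→5: 5 black — skip
      2→9: 9 black — skip
    2 black
    7→5: 5 black — skip
  7 black
  10 gray
    10→2: 2 black — skip
    6 gray
      6→5: 5 black — skip
      6→14: 14 black — skip
    6 black
    10→14: 14 black — skip
  10 black
  11 gray
    3 gray
      3→5: 5 black — skip
      3→7: 7 black — skip
      8 gray
        8→1: 1 black — skip
        8→2: 2 black — skip
        8→5: 5 black — skip
        8→6: 6 black — skip
      8 black
      3→9: 9 black — skip
      3→12: 12 is gray → back edge
First back edge: 3 → 12.

3→12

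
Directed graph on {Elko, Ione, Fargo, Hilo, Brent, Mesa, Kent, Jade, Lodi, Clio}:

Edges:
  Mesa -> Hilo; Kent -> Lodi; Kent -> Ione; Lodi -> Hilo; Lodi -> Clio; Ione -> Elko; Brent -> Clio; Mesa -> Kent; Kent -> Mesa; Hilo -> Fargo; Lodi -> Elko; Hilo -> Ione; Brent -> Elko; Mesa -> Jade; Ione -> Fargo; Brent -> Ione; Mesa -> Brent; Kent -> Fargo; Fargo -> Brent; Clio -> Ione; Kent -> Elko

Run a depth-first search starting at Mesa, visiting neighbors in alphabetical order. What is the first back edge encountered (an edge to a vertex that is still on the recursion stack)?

DFS from Mesa (visiting neighbors in alphabetical order); mark gray on enter, black on exit:
Mesa gray
  Brent gray
    Clio gray
      Ione gray
        Elko gray
        Elko black
        Fargo gray
          Fargo→Brent: Brent is gray → back edge
First back edge: Fargo → Brent.

Fargo->Brent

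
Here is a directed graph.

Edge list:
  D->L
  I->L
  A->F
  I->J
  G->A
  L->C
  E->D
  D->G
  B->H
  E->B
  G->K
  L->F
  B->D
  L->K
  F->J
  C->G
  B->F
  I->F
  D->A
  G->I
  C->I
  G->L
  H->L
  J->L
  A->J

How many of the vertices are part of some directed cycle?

A vertex is on a directed cycle iff it belongs to a strongly connected component of size ≥ 2 (or has a self-loop).
The vertices on cycles are {A, C, F, G, I, J, L} — 7 in total.

7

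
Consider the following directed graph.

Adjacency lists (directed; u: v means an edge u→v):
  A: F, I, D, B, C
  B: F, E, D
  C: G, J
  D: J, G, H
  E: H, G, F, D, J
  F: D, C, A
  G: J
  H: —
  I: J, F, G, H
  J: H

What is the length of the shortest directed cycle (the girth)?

2

For each vertex v, BFS finds the shortest path from v back to v.
The shortest such closed walk is A → F → A, length 2.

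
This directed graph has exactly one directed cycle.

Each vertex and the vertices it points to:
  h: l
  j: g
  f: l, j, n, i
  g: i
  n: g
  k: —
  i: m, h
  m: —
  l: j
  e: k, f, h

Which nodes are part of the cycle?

g, h, i, j, l

DFS with gray/black marking from i:
i gray
  m gray
  m black
  h gray
    l gray
      j gray
        g gray
          g→i: i is gray → back edge
Back edge closes the cycle i → h → l → j → g → i; its vertices are {g, h, i, j, l}.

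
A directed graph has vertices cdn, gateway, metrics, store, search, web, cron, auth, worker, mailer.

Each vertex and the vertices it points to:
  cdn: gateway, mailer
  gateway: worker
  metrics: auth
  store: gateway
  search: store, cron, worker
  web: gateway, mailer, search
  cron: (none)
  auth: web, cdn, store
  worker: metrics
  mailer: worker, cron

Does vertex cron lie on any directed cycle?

No

cron lies on a cycle iff there is a path from cron back to itself.
Exploring from cron, it never reaches itself; equivalently, its strongly connected component is a singleton.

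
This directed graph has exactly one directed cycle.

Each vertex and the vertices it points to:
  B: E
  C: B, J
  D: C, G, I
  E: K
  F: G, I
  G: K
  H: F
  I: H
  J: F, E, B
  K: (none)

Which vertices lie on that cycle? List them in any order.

F, H, I

DFS with gray/black marking from I:
I gray
  H gray
    F gray
      G gray
        K gray
        K black
      G black
      F→I: I is gray → back edge
Back edge closes the cycle I → H → F → I; its vertices are {F, H, I}.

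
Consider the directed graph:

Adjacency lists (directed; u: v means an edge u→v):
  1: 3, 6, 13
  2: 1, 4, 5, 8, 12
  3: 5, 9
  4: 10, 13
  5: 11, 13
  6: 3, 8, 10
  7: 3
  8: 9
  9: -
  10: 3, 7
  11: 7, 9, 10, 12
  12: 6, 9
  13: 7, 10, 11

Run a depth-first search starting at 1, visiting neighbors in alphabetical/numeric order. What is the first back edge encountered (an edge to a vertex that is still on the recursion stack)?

7→3

DFS from 1 (visiting neighbors in alphabetical/numeric order); mark gray on enter, black on exit:
1 gray
  3 gray
    5 gray
      11 gray
        7 gray
          7→3: 3 is gray → back edge
First back edge: 7 → 3.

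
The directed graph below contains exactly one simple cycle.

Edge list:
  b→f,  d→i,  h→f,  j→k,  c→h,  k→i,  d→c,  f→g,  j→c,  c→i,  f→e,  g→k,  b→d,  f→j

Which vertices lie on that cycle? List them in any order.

c, f, h, j

DFS with gray/black marking from f:
f gray
  e gray
  e black
  g gray
    k gray
      i gray
      i black
    k black
  g black
  j gray
    c gray
      c→i: i black — skip
      h gray
        h→f: f is gray → back edge
Back edge closes the cycle f → j → c → h → f; its vertices are {c, f, h, j}.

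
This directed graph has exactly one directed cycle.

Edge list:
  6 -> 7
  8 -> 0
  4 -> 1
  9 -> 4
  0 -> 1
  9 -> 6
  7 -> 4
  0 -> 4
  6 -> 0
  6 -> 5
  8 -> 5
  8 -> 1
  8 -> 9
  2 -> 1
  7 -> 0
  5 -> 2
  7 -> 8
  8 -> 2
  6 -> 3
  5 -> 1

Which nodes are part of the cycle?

DFS with gray/black marking from 9:
9 gray
  6 gray
    5 gray
      2 gray
        1 gray
        1 black
      2 black
      5→1: 1 black — skip
    5 black
    0 gray
      0→1: 1 black — skip
      4 gray
        4→1: 1 black — skip
      4 black
    0 black
    3 gray
    3 black
    7 gray
      8 gray
        8→2: 2 black — skip
        8→9: 9 is gray → back edge
Back edge closes the cycle 9 → 6 → 7 → 8 → 9; its vertices are {6, 7, 8, 9}.

6, 7, 8, 9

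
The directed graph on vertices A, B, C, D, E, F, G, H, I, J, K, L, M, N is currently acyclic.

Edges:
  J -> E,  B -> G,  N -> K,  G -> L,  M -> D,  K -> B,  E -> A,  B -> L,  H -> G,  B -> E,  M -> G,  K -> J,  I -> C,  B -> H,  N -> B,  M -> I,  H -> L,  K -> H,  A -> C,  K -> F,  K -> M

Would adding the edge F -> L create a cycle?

Adding F→L creates a cycle iff L can already reach F.
Explore from L: no path reaches F. The graph stays acyclic.

No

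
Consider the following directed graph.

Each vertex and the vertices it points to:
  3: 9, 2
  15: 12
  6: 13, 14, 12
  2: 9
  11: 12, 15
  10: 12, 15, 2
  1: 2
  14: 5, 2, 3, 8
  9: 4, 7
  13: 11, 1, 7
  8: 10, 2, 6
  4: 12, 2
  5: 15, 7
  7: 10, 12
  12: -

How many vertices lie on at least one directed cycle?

A vertex is on a directed cycle iff it belongs to a strongly connected component of size ≥ 2 (or has a self-loop).
The vertices on cycles are {2, 4, 6, 7, 8, 9, 10, 14} — 8 in total.

8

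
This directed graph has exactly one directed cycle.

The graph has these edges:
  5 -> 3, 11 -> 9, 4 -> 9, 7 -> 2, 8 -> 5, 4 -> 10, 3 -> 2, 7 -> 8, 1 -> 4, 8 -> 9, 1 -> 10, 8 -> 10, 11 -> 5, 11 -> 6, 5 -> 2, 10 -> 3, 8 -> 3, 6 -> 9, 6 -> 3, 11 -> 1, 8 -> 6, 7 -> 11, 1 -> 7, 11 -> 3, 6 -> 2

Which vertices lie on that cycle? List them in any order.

1, 7, 11

DFS with gray/black marking from 1:
1 gray
  10 gray
    3 gray
      2 gray
      2 black
    3 black
  10 black
  4 gray
    9 gray
    9 black
    4→10: 10 black — skip
  4 black
  7 gray
    7→2: 2 black — skip
    11 gray
      11→3: 3 black — skip
      11→1: 1 is gray → back edge
Back edge closes the cycle 1 → 7 → 11 → 1; its vertices are {1, 7, 11}.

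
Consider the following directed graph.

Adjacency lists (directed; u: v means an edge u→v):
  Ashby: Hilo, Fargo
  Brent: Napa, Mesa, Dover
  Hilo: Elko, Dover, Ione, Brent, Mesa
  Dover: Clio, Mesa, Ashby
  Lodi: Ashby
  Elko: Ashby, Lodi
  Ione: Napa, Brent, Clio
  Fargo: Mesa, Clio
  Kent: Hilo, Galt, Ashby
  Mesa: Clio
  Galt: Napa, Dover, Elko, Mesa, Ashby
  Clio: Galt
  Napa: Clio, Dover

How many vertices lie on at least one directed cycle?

12

A vertex is on a directed cycle iff it belongs to a strongly connected component of size ≥ 2 (or has a self-loop).
The vertices on cycles are {Clio, Elko, Galt, Hilo, Ione, Lodi, Mesa, Napa, Ashby, Brent, Dover, Fargo} — 12 in total.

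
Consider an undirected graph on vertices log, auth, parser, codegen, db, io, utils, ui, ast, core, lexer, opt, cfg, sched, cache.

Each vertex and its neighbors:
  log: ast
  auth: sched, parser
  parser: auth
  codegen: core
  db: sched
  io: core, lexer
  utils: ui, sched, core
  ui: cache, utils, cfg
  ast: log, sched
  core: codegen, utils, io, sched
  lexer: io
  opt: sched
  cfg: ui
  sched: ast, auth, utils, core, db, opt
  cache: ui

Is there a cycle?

DFS, tracking each vertex's parent; an edge to a visited non-parent vertex closes a cycle.
Start from db:
visit db (parent –)
  visit sched (parent db)
    visit ast (parent sched)
      visit log (parent ast)
        log–ast: parent, skip
      ast–sched: parent, skip
    visit auth (parent sched)
      auth–sched: parent, skip
      visit parser (parent auth)
        parser–auth: parent, skip
    visit utils (parent sched)
      visit ui (parent utils)
        visit cache (parent ui)
          cache–ui: parent, skip
        ui–utils: parent, skip
        visit cfg (parent ui)
          cfg–ui: parent, skip
      utils–sched: parent, skip
      visit core (parent utils)
        visit codegen (parent core)
          codegen–core: parent, skip
        core–utils: parent, skip
        visit io (parent core)
          io–core: parent, skip
          visit lexer (parent io)
            lexer–io: parent, skip
        core–sched: sched visited and ≠ parent → cycle
Cycle: sched – utils – core – sched.

Yes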